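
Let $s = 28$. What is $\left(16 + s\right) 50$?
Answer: $2200$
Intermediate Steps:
$\left(16 + s\right) 50 = \left(16 + 28\right) 50 = 44 \cdot 50 = 2200$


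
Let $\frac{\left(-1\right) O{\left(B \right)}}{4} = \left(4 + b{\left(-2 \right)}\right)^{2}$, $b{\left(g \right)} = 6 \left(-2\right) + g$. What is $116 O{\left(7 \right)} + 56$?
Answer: $-46344$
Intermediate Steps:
$b{\left(g \right)} = -12 + g$
$O{\left(B \right)} = -400$ ($O{\left(B \right)} = - 4 \left(4 - 14\right)^{2} = - 4 \left(-10\right)^{2} = \left(-4\right) 100 = -400$)
$116 O{\left(7 \right)} + 56 = 116 \left(-400\right) + 56 = -46400 + 56 = -46344$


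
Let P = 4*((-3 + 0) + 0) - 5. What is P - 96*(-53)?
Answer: 5071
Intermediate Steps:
P = -17 (P = 4*(-3 + 0) - 5 = 4*(-3) - 5 = -12 - 5 = -17)
P - 96*(-53) = -17 - 96*(-53) = -17 + 5088 = 5071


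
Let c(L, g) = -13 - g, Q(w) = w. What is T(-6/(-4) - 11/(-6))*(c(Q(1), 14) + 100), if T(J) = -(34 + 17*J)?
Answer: -19856/3 ≈ -6618.7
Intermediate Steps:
T(J) = -34 - 17*J (T(J) = -17*(2 + J) = -34 - 17*J)
T(-6/(-4) - 11/(-6))*(c(Q(1), 14) + 100) = (-34 - 17*(-6/(-4) - 11/(-6)))*((-13 - 1*14) + 100) = (-34 - 17*(-6*(-1/4) - 11*(-1/6)))*((-13 - 14) + 100) = (-34 - 17*(3/2 + 11/6))*(-27 + 100) = (-34 - 17*10/3)*73 = (-34 - 170/3)*73 = -272/3*73 = -19856/3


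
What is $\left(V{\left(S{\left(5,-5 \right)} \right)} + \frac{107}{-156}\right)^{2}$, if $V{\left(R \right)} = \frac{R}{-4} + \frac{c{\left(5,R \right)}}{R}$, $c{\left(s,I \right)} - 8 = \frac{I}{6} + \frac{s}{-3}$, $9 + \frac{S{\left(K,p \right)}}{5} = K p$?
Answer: $\frac{309326181241}{175827600} \approx 1759.3$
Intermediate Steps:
$S{\left(K,p \right)} = -45 + 5 K p$
$c{\left(s,I \right)} = 8 - \frac{s}{3} + \frac{I}{6}$ ($c{\left(s,I \right)} = 8 + \left(\frac{I}{6} + \frac{s}{-3}\right) = 8 + \left(I \frac{1}{6} + s \left(- \frac{1}{3}\right)\right) = 8 + \left(\frac{I}{6} - \frac{s}{3}\right) = 8 + \left(- \frac{s}{3} + \frac{I}{6}\right) = 8 - \frac{s}{3} + \frac{I}{6}$)
$V{\left(R \right)} = - \frac{R}{4} + \frac{\frac{19}{3} + \frac{R}{6}}{R}$ ($V{\left(R \right)} = \frac{R}{-4} + \frac{8 - \frac{5}{3} + \frac{R}{6}}{R} = R \left(- \frac{1}{4}\right) + \frac{8 - \frac{5}{3} + \frac{R}{6}}{R} = - \frac{R}{4} + \frac{\frac{19}{3} + \frac{R}{6}}{R}$)
$\left(V{\left(S{\left(5,-5 \right)} \right)} + \frac{107}{-156}\right)^{2} = \left(\left(\frac{1}{6} - \frac{-45 + 5 \cdot 5 \left(-5\right)}{4} + \frac{19}{3 \left(-45 + 5 \cdot 5 \left(-5\right)\right)}\right) + \frac{107}{-156}\right)^{2} = \left(\left(\frac{1}{6} - \frac{-45 - 125}{4} + \frac{19}{3 \left(-45 - 125\right)}\right) + 107 \left(- \frac{1}{156}\right)\right)^{2} = \left(\left(\frac{1}{6} - - \frac{85}{2} + \frac{19}{3 \left(-170\right)}\right) - \frac{107}{156}\right)^{2} = \left(\left(\frac{1}{6} + \frac{85}{2} + \frac{19}{3} \left(- \frac{1}{170}\right)\right) - \frac{107}{156}\right)^{2} = \left(\left(\frac{1}{6} + \frac{85}{2} - \frac{19}{510}\right) - \frac{107}{156}\right)^{2} = \left(\frac{7247}{170} - \frac{107}{156}\right)^{2} = \left(\frac{556171}{13260}\right)^{2} = \frac{309326181241}{175827600}$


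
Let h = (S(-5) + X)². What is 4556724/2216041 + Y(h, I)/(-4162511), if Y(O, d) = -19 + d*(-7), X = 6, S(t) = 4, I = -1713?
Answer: 18940883331112/9224295038951 ≈ 2.0534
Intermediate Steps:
h = 100 (h = (4 + 6)² = 10² = 100)
Y(O, d) = -19 - 7*d
4556724/2216041 + Y(h, I)/(-4162511) = 4556724/2216041 + (-19 - 7*(-1713))/(-4162511) = 4556724*(1/2216041) + (-19 + 11991)*(-1/4162511) = 4556724/2216041 + 11972*(-1/4162511) = 4556724/2216041 - 11972/4162511 = 18940883331112/9224295038951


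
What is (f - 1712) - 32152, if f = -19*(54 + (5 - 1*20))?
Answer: -34605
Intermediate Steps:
f = -741 (f = -19*(54 + (5 - 20)) = -19*(54 - 15) = -19*39 = -741)
(f - 1712) - 32152 = (-741 - 1712) - 32152 = -2453 - 32152 = -34605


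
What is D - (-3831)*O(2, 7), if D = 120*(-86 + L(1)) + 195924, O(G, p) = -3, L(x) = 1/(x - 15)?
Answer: 1218717/7 ≈ 1.7410e+5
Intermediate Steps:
L(x) = 1/(-15 + x)
D = 1299168/7 (D = 120*(-86 + 1/(-15 + 1)) + 195924 = 120*(-86 + 1/(-14)) + 195924 = 120*(-86 - 1/14) + 195924 = 120*(-1205/14) + 195924 = -72300/7 + 195924 = 1299168/7 ≈ 1.8560e+5)
D - (-3831)*O(2, 7) = 1299168/7 - (-3831)*(-3) = 1299168/7 - 1*11493 = 1299168/7 - 11493 = 1218717/7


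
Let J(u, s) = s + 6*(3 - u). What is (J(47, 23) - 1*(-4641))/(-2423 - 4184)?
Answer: -4400/6607 ≈ -0.66596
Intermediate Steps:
J(u, s) = 18 + s - 6*u (J(u, s) = s + (18 - 6*u) = 18 + s - 6*u)
(J(47, 23) - 1*(-4641))/(-2423 - 4184) = ((18 + 23 - 6*47) - 1*(-4641))/(-2423 - 4184) = ((18 + 23 - 282) + 4641)/(-6607) = (-241 + 4641)*(-1/6607) = 4400*(-1/6607) = -4400/6607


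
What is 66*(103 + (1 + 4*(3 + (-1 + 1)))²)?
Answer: 17952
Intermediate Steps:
66*(103 + (1 + 4*(3 + (-1 + 1)))²) = 66*(103 + (1 + 4*(3 + 0))²) = 66*(103 + (1 + 4*3)²) = 66*(103 + (1 + 12)²) = 66*(103 + 13²) = 66*(103 + 169) = 66*272 = 17952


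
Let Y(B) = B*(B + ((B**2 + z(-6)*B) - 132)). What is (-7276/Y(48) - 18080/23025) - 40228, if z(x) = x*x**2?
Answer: -6037781104987/150086160 ≈ -40229.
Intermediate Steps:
z(x) = x**3
Y(B) = B*(-132 + B**2 - 215*B) (Y(B) = B*(B + ((B**2 + (-6)**3*B) - 132)) = B*(B + ((B**2 - 216*B) - 132)) = B*(B + (-132 + B**2 - 216*B)) = B*(-132 + B**2 - 215*B))
(-7276/Y(48) - 18080/23025) - 40228 = (-7276*1/(48*(-132 + 48**2 - 215*48)) - 18080/23025) - 40228 = (-7276*1/(48*(-132 + 2304 - 10320)) - 18080*1/23025) - 40228 = (-7276/(48*(-8148)) - 3616/4605) - 40228 = (-7276/(-391104) - 3616/4605) - 40228 = (-7276*(-1/391104) - 3616/4605) - 40228 = (1819/97776 - 3616/4605) - 40228 = -115060507/150086160 - 40228 = -6037781104987/150086160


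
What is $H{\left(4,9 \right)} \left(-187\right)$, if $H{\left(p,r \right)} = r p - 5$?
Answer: $-5797$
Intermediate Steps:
$H{\left(p,r \right)} = -5 + p r$ ($H{\left(p,r \right)} = p r - 5 = -5 + p r$)
$H{\left(4,9 \right)} \left(-187\right) = \left(-5 + 4 \cdot 9\right) \left(-187\right) = \left(-5 + 36\right) \left(-187\right) = 31 \left(-187\right) = -5797$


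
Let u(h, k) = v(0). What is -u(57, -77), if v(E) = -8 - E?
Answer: 8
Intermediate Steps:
u(h, k) = -8 (u(h, k) = -8 - 1*0 = -8 + 0 = -8)
-u(57, -77) = -1*(-8) = 8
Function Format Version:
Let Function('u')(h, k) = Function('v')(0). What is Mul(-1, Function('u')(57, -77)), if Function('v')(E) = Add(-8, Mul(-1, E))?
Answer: 8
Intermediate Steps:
Function('u')(h, k) = -8 (Function('u')(h, k) = Add(-8, Mul(-1, 0)) = Add(-8, 0) = -8)
Mul(-1, Function('u')(57, -77)) = Mul(-1, -8) = 8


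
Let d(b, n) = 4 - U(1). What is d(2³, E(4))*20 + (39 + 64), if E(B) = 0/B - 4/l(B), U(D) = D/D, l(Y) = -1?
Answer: 163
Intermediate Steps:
U(D) = 1
E(B) = 4 (E(B) = 0/B - 4/(-1) = 0 - 4*(-1) = 0 + 4 = 4)
d(b, n) = 3 (d(b, n) = 4 - 1*1 = 4 - 1 = 3)
d(2³, E(4))*20 + (39 + 64) = 3*20 + (39 + 64) = 60 + 103 = 163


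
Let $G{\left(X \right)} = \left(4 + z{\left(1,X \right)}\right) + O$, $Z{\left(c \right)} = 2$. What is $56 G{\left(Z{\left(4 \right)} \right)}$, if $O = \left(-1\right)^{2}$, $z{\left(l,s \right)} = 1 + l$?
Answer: $392$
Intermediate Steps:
$O = 1$
$G{\left(X \right)} = 7$ ($G{\left(X \right)} = \left(4 + \left(1 + 1\right)\right) + 1 = \left(4 + 2\right) + 1 = 6 + 1 = 7$)
$56 G{\left(Z{\left(4 \right)} \right)} = 56 \cdot 7 = 392$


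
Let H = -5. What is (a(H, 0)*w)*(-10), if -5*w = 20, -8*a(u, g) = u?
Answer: 25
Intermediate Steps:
a(u, g) = -u/8
w = -4 (w = -1/5*20 = -4)
(a(H, 0)*w)*(-10) = (-1/8*(-5)*(-4))*(-10) = ((5/8)*(-4))*(-10) = -5/2*(-10) = 25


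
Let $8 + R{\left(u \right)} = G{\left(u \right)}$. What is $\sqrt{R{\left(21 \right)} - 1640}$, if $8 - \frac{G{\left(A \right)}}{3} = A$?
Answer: $i \sqrt{1687} \approx 41.073 i$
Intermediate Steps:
$G{\left(A \right)} = 24 - 3 A$
$R{\left(u \right)} = 16 - 3 u$ ($R{\left(u \right)} = -8 - \left(-24 + 3 u\right) = 16 - 3 u$)
$\sqrt{R{\left(21 \right)} - 1640} = \sqrt{\left(16 - 63\right) - 1640} = \sqrt{-47 - 1640} = \sqrt{-1687} = i \sqrt{1687}$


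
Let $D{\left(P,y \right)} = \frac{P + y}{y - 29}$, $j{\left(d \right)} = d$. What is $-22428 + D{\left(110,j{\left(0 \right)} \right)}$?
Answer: $- \frac{650522}{29} \approx -22432.0$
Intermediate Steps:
$D{\left(P,y \right)} = \frac{P + y}{-29 + y}$
$-22428 + D{\left(110,j{\left(0 \right)} \right)} = -22428 + \frac{110 + 0}{-29 + 0} = -22428 + \frac{1}{-29} \cdot 110 = -22428 - \frac{110}{29} = - \frac{650522}{29}$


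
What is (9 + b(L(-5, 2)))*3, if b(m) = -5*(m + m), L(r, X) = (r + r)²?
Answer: -2973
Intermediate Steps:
L(r, X) = 4*r² (L(r, X) = (2*r)² = 4*r²)
b(m) = -10*m
(9 + b(L(-5, 2)))*3 = (9 - 40*(-5)²)*3 = (9 - 40*25)*3 = (9 - 10*100)*3 = (9 - 1000)*3 = -991*3 = -2973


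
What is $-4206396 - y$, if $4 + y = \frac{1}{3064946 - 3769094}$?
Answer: $- \frac{2961922514015}{704148} \approx -4.2064 \cdot 10^{6}$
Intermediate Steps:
$y = - \frac{2816593}{704148}$ ($y = -4 + \frac{1}{3064946 - 3769094} = -4 + \frac{1}{-704148} = -4 - \frac{1}{704148} = - \frac{2816593}{704148} \approx -4.0$)
$-4206396 - y = -4206396 - - \frac{2816593}{704148} = -4206396 + \frac{2816593}{704148} = - \frac{2961922514015}{704148}$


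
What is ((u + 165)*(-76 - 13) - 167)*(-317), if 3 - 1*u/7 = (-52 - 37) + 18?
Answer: 19322418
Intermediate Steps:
u = 518 (u = 21 - 7*((-52 - 37) + 18) = 21 - 7*(-89 + 18) = 21 - 7*(-71) = 21 + 497 = 518)
((u + 165)*(-76 - 13) - 167)*(-317) = ((518 + 165)*(-76 - 13) - 167)*(-317) = (683*(-89) - 167)*(-317) = (-60787 - 167)*(-317) = -60954*(-317) = 19322418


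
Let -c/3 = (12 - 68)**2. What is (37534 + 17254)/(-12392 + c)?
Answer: -13697/5450 ≈ -2.5132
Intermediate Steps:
c = -9408 (c = -3*(12 - 68)**2 = -3*(-56)**2 = -3*3136 = -9408)
(37534 + 17254)/(-12392 + c) = (37534 + 17254)/(-12392 - 9408) = 54788/(-21800) = 54788*(-1/21800) = -13697/5450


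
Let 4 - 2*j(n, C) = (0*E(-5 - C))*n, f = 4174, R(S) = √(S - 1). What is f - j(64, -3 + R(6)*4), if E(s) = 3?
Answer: 4172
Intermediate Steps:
R(S) = √(-1 + S)
j(n, C) = 2 (j(n, C) = 2 - 0*3*n/2 = 2 - 0*n = 2 - ½*0 = 2 + 0 = 2)
f - j(64, -3 + R(6)*4) = 4174 - 1*2 = 4174 - 2 = 4172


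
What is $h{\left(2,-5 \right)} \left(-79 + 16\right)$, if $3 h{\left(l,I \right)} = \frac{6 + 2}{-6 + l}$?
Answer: $42$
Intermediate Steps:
$h{\left(l,I \right)} = \frac{8}{3 \left(-6 + l\right)}$ ($h{\left(l,I \right)} = \frac{\left(6 + 2\right) \frac{1}{-6 + l}}{3} = \frac{8 \frac{1}{-6 + l}}{3} = \frac{8}{3 \left(-6 + l\right)}$)
$h{\left(2,-5 \right)} \left(-79 + 16\right) = \frac{8}{3 \left(-6 + 2\right)} \left(-79 + 16\right) = \frac{8}{3 \left(-4\right)} \left(-63\right) = \frac{8}{3} \left(- \frac{1}{4}\right) \left(-63\right) = \left(- \frac{2}{3}\right) \left(-63\right) = 42$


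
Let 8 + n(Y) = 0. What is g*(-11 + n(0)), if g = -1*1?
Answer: 19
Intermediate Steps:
g = -1
n(Y) = -8 (n(Y) = -8 + 0 = -8)
g*(-11 + n(0)) = -(-11 - 8) = -1*(-19) = 19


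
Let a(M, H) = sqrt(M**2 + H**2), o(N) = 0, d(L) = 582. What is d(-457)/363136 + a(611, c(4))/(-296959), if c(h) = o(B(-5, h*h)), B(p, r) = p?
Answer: -1886383/4147557824 ≈ -0.00045482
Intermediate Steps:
c(h) = 0
a(M, H) = sqrt(H**2 + M**2)
d(-457)/363136 + a(611, c(4))/(-296959) = 582/363136 + sqrt(0**2 + 611**2)/(-296959) = 582*(1/363136) + sqrt(0 + 373321)*(-1/296959) = 291/181568 + sqrt(373321)*(-1/296959) = 291/181568 + 611*(-1/296959) = 291/181568 - 47/22843 = -1886383/4147557824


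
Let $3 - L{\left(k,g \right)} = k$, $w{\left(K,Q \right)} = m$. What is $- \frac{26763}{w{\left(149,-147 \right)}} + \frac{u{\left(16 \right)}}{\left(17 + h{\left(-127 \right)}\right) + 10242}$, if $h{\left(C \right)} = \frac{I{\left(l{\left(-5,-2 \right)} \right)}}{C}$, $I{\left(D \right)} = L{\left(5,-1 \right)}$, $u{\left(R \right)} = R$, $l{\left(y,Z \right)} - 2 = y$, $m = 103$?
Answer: $- \frac{34869169589}{134198185} \approx -259.83$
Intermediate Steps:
$w{\left(K,Q \right)} = 103$
$L{\left(k,g \right)} = 3 - k$
$l{\left(y,Z \right)} = 2 + y$
$I{\left(D \right)} = -2$ ($I{\left(D \right)} = 3 - 5 = -2$)
$h{\left(C \right)} = - \frac{2}{C}$
$- \frac{26763}{w{\left(149,-147 \right)}} + \frac{u{\left(16 \right)}}{\left(17 + h{\left(-127 \right)}\right) + 10242} = - \frac{26763}{103} + \frac{16}{\left(17 - \frac{2}{-127}\right) + 10242} = \left(-26763\right) \frac{1}{103} + \frac{16}{\left(17 - - \frac{2}{127}\right) + 10242} = - \frac{26763}{103} + \frac{16}{\left(17 + \frac{2}{127}\right) + 10242} = - \frac{26763}{103} + \frac{16}{\frac{2161}{127} + 10242} = - \frac{26763}{103} + \frac{16}{\frac{1302895}{127}} = - \frac{26763}{103} + 16 \cdot \frac{127}{1302895} = - \frac{26763}{103} + \frac{2032}{1302895} = - \frac{34869169589}{134198185}$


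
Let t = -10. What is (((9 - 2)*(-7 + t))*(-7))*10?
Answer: 8330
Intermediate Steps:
(((9 - 2)*(-7 + t))*(-7))*10 = (((9 - 2)*(-7 - 10))*(-7))*10 = ((7*(-17))*(-7))*10 = -119*(-7)*10 = 833*10 = 8330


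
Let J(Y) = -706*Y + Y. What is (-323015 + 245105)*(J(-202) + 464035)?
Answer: -47248129950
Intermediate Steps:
J(Y) = -705*Y
(-323015 + 245105)*(J(-202) + 464035) = (-323015 + 245105)*(-705*(-202) + 464035) = -77910*(142410 + 464035) = -77910*606445 = -47248129950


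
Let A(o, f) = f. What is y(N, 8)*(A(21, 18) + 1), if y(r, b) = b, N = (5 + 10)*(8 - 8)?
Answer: 152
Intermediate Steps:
N = 0 (N = 15*0 = 0)
y(N, 8)*(A(21, 18) + 1) = 8*(18 + 1) = 8*19 = 152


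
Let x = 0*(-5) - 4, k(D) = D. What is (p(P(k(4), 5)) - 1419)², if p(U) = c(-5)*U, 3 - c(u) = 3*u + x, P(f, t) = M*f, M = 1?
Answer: 1771561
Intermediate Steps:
x = -4 (x = 0 - 4 = -4)
P(f, t) = f (P(f, t) = 1*f = f)
c(u) = 7 - 3*u (c(u) = 3 - (3*u - 4) = 3 - (-4 + 3*u) = 3 + (4 - 3*u) = 7 - 3*u)
p(U) = 22*U (p(U) = (7 - 3*(-5))*U = (7 + 15)*U = 22*U)
(p(P(k(4), 5)) - 1419)² = (22*4 - 1419)² = (88 - 1419)² = (-1331)² = 1771561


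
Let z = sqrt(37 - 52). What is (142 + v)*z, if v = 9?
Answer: 151*I*sqrt(15) ≈ 584.82*I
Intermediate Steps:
z = I*sqrt(15) (z = sqrt(-15) = I*sqrt(15) ≈ 3.873*I)
(142 + v)*z = (142 + 9)*(I*sqrt(15)) = 151*(I*sqrt(15)) = 151*I*sqrt(15)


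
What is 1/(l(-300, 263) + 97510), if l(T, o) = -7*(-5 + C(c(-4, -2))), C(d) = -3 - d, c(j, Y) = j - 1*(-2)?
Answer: 1/97552 ≈ 1.0251e-5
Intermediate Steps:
c(j, Y) = 2 + j (c(j, Y) = j + 2 = 2 + j)
l(T, o) = 42 (l(T, o) = -7*(-5 + (-3 - (2 - 4))) = -7*(-5 + (-3 - 1*(-2))) = -7*(-5 + (-3 + 2)) = -7*(-5 - 1) = -7*(-6) = 42)
1/(l(-300, 263) + 97510) = 1/(42 + 97510) = 1/97552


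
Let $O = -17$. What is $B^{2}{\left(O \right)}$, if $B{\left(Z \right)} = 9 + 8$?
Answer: $289$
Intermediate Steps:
$B{\left(Z \right)} = 17$
$B^{2}{\left(O \right)} = 17^{2} = 289$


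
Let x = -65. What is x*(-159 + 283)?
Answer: -8060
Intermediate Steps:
x*(-159 + 283) = -65*(-159 + 283) = -65*124 = -8060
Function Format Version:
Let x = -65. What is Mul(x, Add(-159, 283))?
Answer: -8060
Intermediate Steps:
Mul(x, Add(-159, 283)) = Mul(-65, Add(-159, 283)) = Mul(-65, 124) = -8060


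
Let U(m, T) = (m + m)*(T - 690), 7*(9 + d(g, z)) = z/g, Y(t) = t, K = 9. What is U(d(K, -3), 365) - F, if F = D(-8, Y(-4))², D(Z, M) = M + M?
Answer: 122156/21 ≈ 5817.0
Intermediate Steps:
D(Z, M) = 2*M
d(g, z) = -9 + z/(7*g) (d(g, z) = -9 + (z/g)/7 = -9 + z/(7*g))
U(m, T) = 2*m*(-690 + T) (U(m, T) = (2*m)*(-690 + T) = 2*m*(-690 + T))
F = 64 (F = (2*(-4))² = (-8)² = 64)
U(d(K, -3), 365) - F = 2*(-9 + (⅐)*(-3)/9)*(-690 + 365) - 1*64 = 2*(-9 + (⅐)*(-3)*(⅑))*(-325) - 64 = 2*(-9 - 1/21)*(-325) - 64 = 2*(-190/21)*(-325) - 64 = 123500/21 - 64 = 122156/21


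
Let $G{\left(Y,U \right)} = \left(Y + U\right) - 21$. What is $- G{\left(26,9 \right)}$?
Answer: $-14$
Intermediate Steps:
$G{\left(Y,U \right)} = -21 + U + Y$ ($G{\left(Y,U \right)} = \left(U + Y\right) - 21 = -21 + U + Y$)
$- G{\left(26,9 \right)} = - (-21 + 9 + 26) = \left(-1\right) 14 = -14$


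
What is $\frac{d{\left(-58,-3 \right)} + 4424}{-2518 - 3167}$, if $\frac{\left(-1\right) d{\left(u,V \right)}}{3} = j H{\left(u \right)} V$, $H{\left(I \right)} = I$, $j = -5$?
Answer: $- \frac{7034}{5685} \approx -1.2373$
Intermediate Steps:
$d{\left(u,V \right)} = 15 V u$ ($d{\left(u,V \right)} = - 3 - 5 u V = - 3 \left(- 5 V u\right) = 15 V u$)
$\frac{d{\left(-58,-3 \right)} + 4424}{-2518 - 3167} = \frac{15 \left(-3\right) \left(-58\right) + 4424}{-2518 - 3167} = \frac{2610 + 4424}{-5685} = 7034 \left(- \frac{1}{5685}\right) = - \frac{7034}{5685}$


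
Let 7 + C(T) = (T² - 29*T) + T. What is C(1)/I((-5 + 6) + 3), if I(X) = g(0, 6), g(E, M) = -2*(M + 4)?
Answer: 17/10 ≈ 1.7000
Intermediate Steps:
C(T) = -7 + T² - 28*T (C(T) = -7 + ((T² - 29*T) + T) = -7 + (T² - 28*T) = -7 + T² - 28*T)
g(E, M) = -8 - 2*M (g(E, M) = -2*(4 + M) = -8 - 2*M)
I(X) = -20 (I(X) = -8 - 2*6 = -8 - 12 = -20)
C(1)/I((-5 + 6) + 3) = (-7 + 1² - 28*1)/(-20) = (-7 + 1 - 28)*(-1/20) = -34*(-1/20) = 17/10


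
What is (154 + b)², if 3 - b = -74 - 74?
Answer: 93025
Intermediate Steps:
b = 151 (b = 3 - (-74 - 74) = 3 - 1*(-148) = 3 + 148 = 151)
(154 + b)² = (154 + 151)² = 305² = 93025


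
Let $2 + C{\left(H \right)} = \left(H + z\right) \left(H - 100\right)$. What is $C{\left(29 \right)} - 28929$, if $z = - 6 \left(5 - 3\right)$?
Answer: $-30138$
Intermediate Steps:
$z = -12$ ($z = \left(-6\right) 2 = -12$)
$C{\left(H \right)} = -2 + \left(-100 + H\right) \left(-12 + H\right)$ ($C{\left(H \right)} = -2 + \left(H - 12\right) \left(H - 100\right) = -2 + \left(-12 + H\right) \left(-100 + H\right) = -2 + \left(-100 + H\right) \left(-12 + H\right)$)
$C{\left(29 \right)} - 28929 = \left(1198 + 29^{2} - 3248\right) - 28929 = \left(1198 + 841 - 3248\right) - 28929 = -1209 - 28929 = -30138$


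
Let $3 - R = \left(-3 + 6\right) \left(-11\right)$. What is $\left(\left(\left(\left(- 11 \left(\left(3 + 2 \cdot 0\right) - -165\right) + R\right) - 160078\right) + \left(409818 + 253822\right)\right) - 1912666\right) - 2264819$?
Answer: $-3675735$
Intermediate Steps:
$R = 36$ ($R = 3 - \left(-3 + 6\right) \left(-11\right) = 3 - 3 \left(-11\right) = 3 - -33 = 3 + 33 = 36$)
$\left(\left(\left(\left(- 11 \left(\left(3 + 2 \cdot 0\right) - -165\right) + R\right) - 160078\right) + \left(409818 + 253822\right)\right) - 1912666\right) - 2264819 = \left(\left(\left(\left(- 11 \left(\left(3 + 2 \cdot 0\right) - -165\right) + 36\right) - 160078\right) + \left(409818 + 253822\right)\right) - 1912666\right) - 2264819 = \left(\left(\left(\left(- 11 \left(\left(3 + 0\right) + 165\right) + 36\right) - 160078\right) + 663640\right) - 1912666\right) - 2264819 = \left(\left(\left(\left(- 11 \left(3 + 165\right) + 36\right) - 160078\right) + 663640\right) - 1912666\right) - 2264819 = \left(\left(\left(\left(\left(-11\right) 168 + 36\right) - 160078\right) + 663640\right) - 1912666\right) - 2264819 = \left(\left(\left(\left(-1848 + 36\right) - 160078\right) + 663640\right) - 1912666\right) - 2264819 = \left(\left(\left(-1812 - 160078\right) + 663640\right) - 1912666\right) - 2264819 = \left(\left(-161890 + 663640\right) - 1912666\right) - 2264819 = \left(501750 - 1912666\right) - 2264819 = -1410916 - 2264819 = -3675735$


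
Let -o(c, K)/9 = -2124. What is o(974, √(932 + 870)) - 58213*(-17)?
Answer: 1008737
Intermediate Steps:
o(c, K) = 19116 (o(c, K) = -9*(-2124) = 19116)
o(974, √(932 + 870)) - 58213*(-17) = 19116 - 58213*(-17) = 19116 - 1*(-989621) = 19116 + 989621 = 1008737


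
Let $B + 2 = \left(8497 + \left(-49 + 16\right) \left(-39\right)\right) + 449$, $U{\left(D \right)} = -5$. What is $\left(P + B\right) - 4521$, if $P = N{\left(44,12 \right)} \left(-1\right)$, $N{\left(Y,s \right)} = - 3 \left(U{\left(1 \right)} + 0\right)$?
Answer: $5695$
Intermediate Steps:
$N{\left(Y,s \right)} = 15$ ($N{\left(Y,s \right)} = - 3 \left(-5 + 0\right) = \left(-3\right) \left(-5\right) = 15$)
$P = -15$ ($P = 15 \left(-1\right) = -15$)
$B = 10231$ ($B = -2 + \left(\left(8497 + \left(-49 + 16\right) \left(-39\right)\right) + 449\right) = -2 + \left(\left(8497 - -1287\right) + 449\right) = -2 + \left(\left(8497 + 1287\right) + 449\right) = -2 + \left(9784 + 449\right) = -2 + 10233 = 10231$)
$\left(P + B\right) - 4521 = \left(-15 + 10231\right) - 4521 = 10216 - 4521 = 5695$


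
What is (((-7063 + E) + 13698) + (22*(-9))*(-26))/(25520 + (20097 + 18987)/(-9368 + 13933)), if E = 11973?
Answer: 27111535/29134471 ≈ 0.93057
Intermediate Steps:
(((-7063 + E) + 13698) + (22*(-9))*(-26))/(25520 + (20097 + 18987)/(-9368 + 13933)) = (((-7063 + 11973) + 13698) + (22*(-9))*(-26))/(25520 + (20097 + 18987)/(-9368 + 13933)) = ((4910 + 13698) - 198*(-26))/(25520 + 39084/4565) = (18608 + 5148)/(25520 + 39084*(1/4565)) = 23756/(25520 + 39084/4565) = 23756/(116537884/4565) = 23756*(4565/116537884) = 27111535/29134471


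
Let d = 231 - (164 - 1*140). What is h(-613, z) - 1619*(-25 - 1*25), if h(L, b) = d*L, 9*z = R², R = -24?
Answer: -45941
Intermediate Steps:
z = 64 (z = (⅑)*(-24)² = (⅑)*576 = 64)
d = 207 (d = 231 - (164 - 140) = 231 - 1*24 = 231 - 24 = 207)
h(L, b) = 207*L
h(-613, z) - 1619*(-25 - 1*25) = 207*(-613) - 1619*(-25 - 1*25) = -126891 - 1619*(-25 - 25) = -126891 - 1619*(-50) = -126891 + 80950 = -45941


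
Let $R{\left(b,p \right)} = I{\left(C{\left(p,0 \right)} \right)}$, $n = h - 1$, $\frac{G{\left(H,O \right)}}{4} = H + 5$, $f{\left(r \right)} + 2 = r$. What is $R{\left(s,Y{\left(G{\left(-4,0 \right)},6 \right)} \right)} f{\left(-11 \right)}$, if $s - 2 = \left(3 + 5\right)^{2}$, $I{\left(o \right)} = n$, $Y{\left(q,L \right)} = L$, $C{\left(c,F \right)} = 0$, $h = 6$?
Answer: $-65$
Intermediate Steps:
$f{\left(r \right)} = -2 + r$
$G{\left(H,O \right)} = 20 + 4 H$ ($G{\left(H,O \right)} = 4 \left(H + 5\right) = 4 \left(5 + H\right) = 20 + 4 H$)
$n = 5$ ($n = 6 - 1 = 5$)
$I{\left(o \right)} = 5$
$s = 66$ ($s = 2 + \left(3 + 5\right)^{2} = 2 + 8^{2} = 2 + 64 = 66$)
$R{\left(b,p \right)} = 5$
$R{\left(s,Y{\left(G{\left(-4,0 \right)},6 \right)} \right)} f{\left(-11 \right)} = 5 \left(-2 - 11\right) = 5 \left(-13\right) = -65$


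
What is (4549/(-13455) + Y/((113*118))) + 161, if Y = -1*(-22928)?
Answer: 14566342022/89704485 ≈ 162.38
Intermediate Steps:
Y = 22928
(4549/(-13455) + Y/((113*118))) + 161 = (4549/(-13455) + 22928/((113*118))) + 161 = (4549*(-1/13455) + 22928/13334) + 161 = (-4549/13455 + 22928*(1/13334)) + 161 = (-4549/13455 + 11464/6667) + 161 = 123919937/89704485 + 161 = 14566342022/89704485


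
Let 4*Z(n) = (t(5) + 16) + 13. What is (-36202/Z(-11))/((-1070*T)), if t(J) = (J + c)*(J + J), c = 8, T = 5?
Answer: 72404/425325 ≈ 0.17023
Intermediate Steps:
t(J) = 2*J*(8 + J) (t(J) = (J + 8)*(J + J) = (8 + J)*(2*J) = 2*J*(8 + J))
Z(n) = 159/4 (Z(n) = ((2*5*(8 + 5) + 16) + 13)/4 = ((2*5*13 + 16) + 13)/4 = ((130 + 16) + 13)/4 = (146 + 13)/4 = (¼)*159 = 159/4)
(-36202/Z(-11))/((-1070*T)) = (-36202/159/4)/((-1070*5)) = -36202*4/159/(-5350) = -144808/159*(-1/5350) = 72404/425325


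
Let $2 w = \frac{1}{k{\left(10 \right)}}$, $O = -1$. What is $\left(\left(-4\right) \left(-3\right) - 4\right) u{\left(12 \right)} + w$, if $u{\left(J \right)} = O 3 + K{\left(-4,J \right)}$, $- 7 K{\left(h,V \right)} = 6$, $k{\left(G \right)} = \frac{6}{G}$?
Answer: $- \frac{1261}{42} \approx -30.024$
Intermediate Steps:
$K{\left(h,V \right)} = - \frac{6}{7}$ ($K{\left(h,V \right)} = \left(- \frac{1}{7}\right) 6 = - \frac{6}{7}$)
$w = \frac{5}{6}$ ($w = \frac{1}{2 \cdot \frac{6}{10}} = \frac{1}{2 \cdot 6 \cdot \frac{1}{10}} = \frac{1}{2 \cdot \frac{3}{5}} = \frac{1}{2} \cdot \frac{5}{3} = \frac{5}{6} \approx 0.83333$)
$u{\left(J \right)} = - \frac{27}{7}$ ($u{\left(J \right)} = \left(-1\right) 3 - \frac{6}{7} = -3 - \frac{6}{7} = - \frac{27}{7}$)
$\left(\left(-4\right) \left(-3\right) - 4\right) u{\left(12 \right)} + w = \left(\left(-4\right) \left(-3\right) - 4\right) \left(- \frac{27}{7}\right) + \frac{5}{6} = \left(12 - 4\right) \left(- \frac{27}{7}\right) + \frac{5}{6} = 8 \left(- \frac{27}{7}\right) + \frac{5}{6} = - \frac{216}{7} + \frac{5}{6} = - \frac{1261}{42}$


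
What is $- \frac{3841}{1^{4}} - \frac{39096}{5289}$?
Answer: $- \frac{6784715}{1763} \approx -3848.4$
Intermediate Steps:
$- \frac{3841}{1^{4}} - \frac{39096}{5289} = - \frac{3841}{1} - \frac{13032}{1763} = \left(-3841\right) 1 - \frac{13032}{1763} = -3841 - \frac{13032}{1763} = - \frac{6784715}{1763}$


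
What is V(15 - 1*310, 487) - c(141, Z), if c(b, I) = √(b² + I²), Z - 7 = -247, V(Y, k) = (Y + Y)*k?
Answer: -287330 - 3*√8609 ≈ -2.8761e+5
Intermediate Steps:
V(Y, k) = 2*Y*k (V(Y, k) = (2*Y)*k = 2*Y*k)
Z = -240 (Z = 7 - 247 = -240)
c(b, I) = √(I² + b²)
V(15 - 1*310, 487) - c(141, Z) = 2*(15 - 1*310)*487 - √((-240)² + 141²) = 2*(15 - 310)*487 - √(57600 + 19881) = 2*(-295)*487 - √77481 = -287330 - 3*√8609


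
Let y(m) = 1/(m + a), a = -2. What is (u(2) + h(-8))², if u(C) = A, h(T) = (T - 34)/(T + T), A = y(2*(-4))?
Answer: 10201/1600 ≈ 6.3756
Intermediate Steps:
y(m) = 1/(-2 + m) (y(m) = 1/(m - 2) = 1/(-2 + m))
A = -⅒ (A = 1/(-2 + 2*(-4)) = 1/(-2 - 8) = 1/(-10) = -⅒ ≈ -0.10000)
h(T) = (-34 + T)/(2*T) (h(T) = (-34 + T)/((2*T)) = (-34 + T)*(1/(2*T)) = (-34 + T)/(2*T))
u(C) = -⅒
(u(2) + h(-8))² = (-⅒ + (½)*(-34 - 8)/(-8))² = (-⅒ + (½)*(-⅛)*(-42))² = (-⅒ + 21/8)² = (101/40)² = 10201/1600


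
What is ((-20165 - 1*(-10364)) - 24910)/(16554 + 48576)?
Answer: -34711/65130 ≈ -0.53295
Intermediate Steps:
((-20165 - 1*(-10364)) - 24910)/(16554 + 48576) = ((-20165 + 10364) - 24910)/65130 = (-9801 - 24910)*(1/65130) = -34711*1/65130 = -34711/65130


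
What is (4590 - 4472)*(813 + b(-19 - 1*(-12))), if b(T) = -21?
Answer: 93456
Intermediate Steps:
(4590 - 4472)*(813 + b(-19 - 1*(-12))) = (4590 - 4472)*(813 - 21) = 118*792 = 93456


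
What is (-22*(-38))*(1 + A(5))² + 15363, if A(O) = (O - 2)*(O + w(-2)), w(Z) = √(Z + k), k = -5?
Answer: 176711 + 80256*I*√7 ≈ 1.7671e+5 + 2.1234e+5*I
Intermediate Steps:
w(Z) = √(-5 + Z) (w(Z) = √(Z - 5) = √(-5 + Z))
A(O) = (-2 + O)*(O + I*√7) (A(O) = (O - 2)*(O + √(-5 - 2)) = (-2 + O)*(O + √(-7)) = (-2 + O)*(O + I*√7))
(-22*(-38))*(1 + A(5))² + 15363 = (-22*(-38))*(1 + (5² - 2*5 - 2*I*√7 + I*5*√7))² + 15363 = 836*(1 + (25 - 10 - 2*I*√7 + 5*I*√7))² + 15363 = 836*(1 + (15 + 3*I*√7))² + 15363 = 836*(16 + 3*I*√7)² + 15363 = 15363 + 836*(16 + 3*I*√7)²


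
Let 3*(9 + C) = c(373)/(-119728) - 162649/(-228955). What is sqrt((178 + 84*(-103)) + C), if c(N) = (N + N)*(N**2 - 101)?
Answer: I*sqrt(102987932002869843836410)/3426540530 ≈ 93.656*I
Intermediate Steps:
c(N) = 2*N*(-101 + N**2) (c(N) = (2*N)*(-101 + N**2) = 2*N*(-101 + N**2))
C = -1019445887377/3426540530 (C = -9 + ((2*373*(-101 + 373**2))/(-119728) - 162649/(-228955))/3 = -9 + ((2*373*(-101 + 139129))*(-1/119728) - 162649*(-1/228955))/3 = -9 + ((2*373*139028)*(-1/119728) + 162649/228955)/3 = -9 + (103714888*(-1/119728) + 162649/228955)/3 = -9 + (-12964361/14966 + 162649/228955)/3 = -9 + (1/3)*(-2965821067821/3426540530) = -9 - 988607022607/3426540530 = -1019445887377/3426540530 ≈ -297.51)
sqrt((178 + 84*(-103)) + C) = sqrt((178 + 84*(-103)) - 1019445887377/3426540530) = sqrt((178 - 8652) - 1019445887377/3426540530) = sqrt(-8474 - 1019445887377/3426540530) = sqrt(-30055950338597/3426540530) = I*sqrt(102987932002869843836410)/3426540530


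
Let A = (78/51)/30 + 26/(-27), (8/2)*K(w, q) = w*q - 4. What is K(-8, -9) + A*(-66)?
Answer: 59051/765 ≈ 77.191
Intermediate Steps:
K(w, q) = -1 + q*w/4 (K(w, q) = (w*q - 4)/4 = (q*w - 4)/4 = (-4 + q*w)/4 = -1 + q*w/4)
A = -2093/2295 (A = (78*(1/51))*(1/30) + 26*(-1/27) = (26/17)*(1/30) - 26/27 = 13/255 - 26/27 = -2093/2295 ≈ -0.91198)
K(-8, -9) + A*(-66) = (-1 + (¼)*(-9)*(-8)) - 2093/2295*(-66) = (-1 + 18) + 46046/765 = 17 + 46046/765 = 59051/765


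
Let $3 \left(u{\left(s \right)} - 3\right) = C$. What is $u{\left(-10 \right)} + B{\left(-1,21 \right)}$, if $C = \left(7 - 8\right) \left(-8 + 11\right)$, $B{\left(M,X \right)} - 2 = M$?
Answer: $3$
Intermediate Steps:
$B{\left(M,X \right)} = 2 + M$
$C = -3$ ($C = \left(-1\right) 3 = -3$)
$u{\left(s \right)} = 2$ ($u{\left(s \right)} = 3 + \frac{1}{3} \left(-3\right) = 3 - 1 = 2$)
$u{\left(-10 \right)} + B{\left(-1,21 \right)} = 2 + \left(2 - 1\right) = 2 + 1 = 3$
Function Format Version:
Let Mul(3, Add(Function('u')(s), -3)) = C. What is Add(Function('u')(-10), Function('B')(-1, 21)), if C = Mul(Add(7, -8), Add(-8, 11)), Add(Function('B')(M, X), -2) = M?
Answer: 3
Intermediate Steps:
Function('B')(M, X) = Add(2, M)
C = -3 (C = Mul(-1, 3) = -3)
Function('u')(s) = 2 (Function('u')(s) = Add(3, Mul(Rational(1, 3), -3)) = Add(3, -1) = 2)
Add(Function('u')(-10), Function('B')(-1, 21)) = Add(2, Add(2, -1)) = Add(2, 1) = 3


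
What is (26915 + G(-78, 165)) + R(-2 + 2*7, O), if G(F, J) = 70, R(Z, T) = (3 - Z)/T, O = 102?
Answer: 917487/34 ≈ 26985.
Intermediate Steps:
R(Z, T) = (3 - Z)/T
(26915 + G(-78, 165)) + R(-2 + 2*7, O) = (26915 + 70) + (3 - (-2 + 2*7))/102 = 26985 + (3 - (-2 + 14))/102 = 26985 + (3 - 1*12)/102 = 26985 + (3 - 12)/102 = 26985 + (1/102)*(-9) = 26985 - 3/34 = 917487/34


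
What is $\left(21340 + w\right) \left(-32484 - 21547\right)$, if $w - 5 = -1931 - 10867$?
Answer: $-461802957$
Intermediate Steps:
$w = -12793$ ($w = 5 - 12798 = -12793$)
$\left(21340 + w\right) \left(-32484 - 21547\right) = \left(21340 - 12793\right) \left(-32484 - 21547\right) = 8547 \left(-54031\right) = -461802957$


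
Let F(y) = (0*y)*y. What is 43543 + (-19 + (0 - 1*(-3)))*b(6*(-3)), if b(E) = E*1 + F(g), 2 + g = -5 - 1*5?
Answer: 43831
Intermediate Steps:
g = -12 (g = -2 + (-5 - 1*5) = -2 + (-5 - 5) = -2 - 10 = -12)
F(y) = 0 (F(y) = 0*y = 0)
b(E) = E (b(E) = E*1 + 0 = E + 0 = E)
43543 + (-19 + (0 - 1*(-3)))*b(6*(-3)) = 43543 + (-19 + (0 - 1*(-3)))*(6*(-3)) = 43543 + (-19 + (0 + 3))*(-18) = 43543 + (-19 + 3)*(-18) = 43543 - 16*(-18) = 43543 + 288 = 43831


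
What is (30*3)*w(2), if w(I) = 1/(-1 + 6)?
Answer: 18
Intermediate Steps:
w(I) = ⅕ (w(I) = 1/5 = ⅕)
(30*3)*w(2) = (30*3)*(⅕) = 90*(⅕) = 18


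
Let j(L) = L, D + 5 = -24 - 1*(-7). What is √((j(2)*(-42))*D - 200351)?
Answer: I*√198503 ≈ 445.54*I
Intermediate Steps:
D = -22 (D = -5 + (-24 - 1*(-7)) = -5 + (-24 + 7) = -5 - 17 = -22)
√((j(2)*(-42))*D - 200351) = √((2*(-42))*(-22) - 200351) = √(-84*(-22) - 200351) = √(1848 - 200351) = √(-198503) = I*√198503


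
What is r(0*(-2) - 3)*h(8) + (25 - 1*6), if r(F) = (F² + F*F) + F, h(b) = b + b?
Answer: 259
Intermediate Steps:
h(b) = 2*b
r(F) = F + 2*F² (r(F) = (F² + F²) + F = 2*F² + F = F + 2*F²)
r(0*(-2) - 3)*h(8) + (25 - 1*6) = ((0*(-2) - 3)*(1 + 2*(0*(-2) - 3)))*(2*8) + (25 - 1*6) = ((0 - 3)*(1 + 2*(0 - 3)))*16 + (25 - 6) = -3*(1 + 2*(-3))*16 + 19 = -3*(1 - 6)*16 + 19 = -3*(-5)*16 + 19 = 15*16 + 19 = 240 + 19 = 259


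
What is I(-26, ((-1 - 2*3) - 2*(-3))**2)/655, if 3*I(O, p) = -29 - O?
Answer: -1/655 ≈ -0.0015267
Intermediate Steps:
I(O, p) = -29/3 - O/3 (I(O, p) = (-29 - O)/3 = -29/3 - O/3)
I(-26, ((-1 - 2*3) - 2*(-3))**2)/655 = (-29/3 - 1/3*(-26))/655 = (-29/3 + 26/3)*(1/655) = -1*1/655 = -1/655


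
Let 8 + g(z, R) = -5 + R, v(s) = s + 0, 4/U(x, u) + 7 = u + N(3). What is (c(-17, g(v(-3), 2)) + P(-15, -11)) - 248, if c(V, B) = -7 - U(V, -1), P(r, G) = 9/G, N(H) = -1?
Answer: -25282/99 ≈ -255.37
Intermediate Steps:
U(x, u) = 4/(-8 + u) (U(x, u) = 4/(-7 + (u - 1)) = 4/(-7 + (-1 + u)) = 4/(-8 + u))
v(s) = s
g(z, R) = -13 + R (g(z, R) = -8 + (-5 + R) = -13 + R)
c(V, B) = -59/9 (c(V, B) = -7 - 4/(-8 - 1) = -7 - 4/(-9) = -7 - 4*(-1)/9 = -7 - 1*(-4/9) = -7 + 4/9 = -59/9)
(c(-17, g(v(-3), 2)) + P(-15, -11)) - 248 = (-59/9 + 9/(-11)) - 248 = (-59/9 + 9*(-1/11)) - 248 = (-59/9 - 9/11) - 248 = -730/99 - 248 = -25282/99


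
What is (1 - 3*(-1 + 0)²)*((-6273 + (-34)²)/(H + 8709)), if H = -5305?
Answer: 5117/1702 ≈ 3.0065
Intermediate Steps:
(1 - 3*(-1 + 0)²)*((-6273 + (-34)²)/(H + 8709)) = (1 - 3*(-1 + 0)²)*((-6273 + (-34)²)/(-5305 + 8709)) = (1 - 3*(-1)²)*((-6273 + 1156)/3404) = (1 - 3*1)*(-5117*1/3404) = (1 - 3)*(-5117/3404) = -2*(-5117/3404) = 5117/1702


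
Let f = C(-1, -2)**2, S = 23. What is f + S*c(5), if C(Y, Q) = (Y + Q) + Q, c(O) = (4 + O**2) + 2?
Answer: 738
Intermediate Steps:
c(O) = 6 + O**2
C(Y, Q) = Y + 2*Q (C(Y, Q) = (Q + Y) + Q = Y + 2*Q)
f = 25 (f = (-1 + 2*(-2))**2 = (-1 - 4)**2 = (-5)**2 = 25)
f + S*c(5) = 25 + 23*(6 + 5**2) = 25 + 23*(6 + 25) = 25 + 23*31 = 25 + 713 = 738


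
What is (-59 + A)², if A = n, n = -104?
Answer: 26569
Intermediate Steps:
A = -104
(-59 + A)² = (-59 - 104)² = (-163)² = 26569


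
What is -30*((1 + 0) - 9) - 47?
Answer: 193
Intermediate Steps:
-30*((1 + 0) - 9) - 47 = -30*(1 - 9) - 47 = -30*(-8) - 47 = 240 - 47 = 193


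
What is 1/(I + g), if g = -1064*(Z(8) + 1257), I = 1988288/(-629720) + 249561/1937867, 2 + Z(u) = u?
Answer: -152539200905/204987521416086557 ≈ -7.4414e-7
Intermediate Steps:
Z(u) = -2 + u
I = -461985518597/152539200905 (I = 1988288*(-1/629720) + 249561*(1/1937867) = -248536/78715 + 249561/1937867 = -461985518597/152539200905 ≈ -3.0286)
g = -1343832 (g = -1064*((-2 + 8) + 1257) = -1064*(6 + 1257) = -1064*1263 = -1343832)
1/(I + g) = 1/(-461985518597/152539200905 - 1343832) = 1/(-204987521416086557/152539200905) = -152539200905/204987521416086557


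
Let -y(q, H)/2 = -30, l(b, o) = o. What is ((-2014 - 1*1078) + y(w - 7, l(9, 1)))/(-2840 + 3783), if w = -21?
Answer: -3032/943 ≈ -3.2153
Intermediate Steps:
y(q, H) = 60 (y(q, H) = -2*(-30) = 60)
((-2014 - 1*1078) + y(w - 7, l(9, 1)))/(-2840 + 3783) = ((-2014 - 1*1078) + 60)/(-2840 + 3783) = ((-2014 - 1078) + 60)/943 = (-3092 + 60)*(1/943) = -3032*1/943 = -3032/943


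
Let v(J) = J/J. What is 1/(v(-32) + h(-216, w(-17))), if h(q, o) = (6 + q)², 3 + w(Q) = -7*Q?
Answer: 1/44101 ≈ 2.2675e-5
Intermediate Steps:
v(J) = 1
w(Q) = -3 - 7*Q
1/(v(-32) + h(-216, w(-17))) = 1/(1 + (6 - 216)²) = 1/(1 + (-210)²) = 1/(1 + 44100) = 1/44101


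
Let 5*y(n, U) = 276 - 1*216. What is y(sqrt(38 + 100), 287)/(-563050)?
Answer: -6/281525 ≈ -2.1313e-5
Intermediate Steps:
y(n, U) = 12 (y(n, U) = (276 - 1*216)/5 = (276 - 216)/5 = (1/5)*60 = 12)
y(sqrt(38 + 100), 287)/(-563050) = 12/(-563050) = 12*(-1/563050) = -6/281525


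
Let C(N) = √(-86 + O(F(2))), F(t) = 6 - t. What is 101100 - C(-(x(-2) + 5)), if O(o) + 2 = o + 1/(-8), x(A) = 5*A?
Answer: 101100 - I*√1346/4 ≈ 1.011e+5 - 9.172*I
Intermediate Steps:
O(o) = -17/8 + o (O(o) = -2 + (o + 1/(-8)) = -2 + (o - ⅛) = -2 + (-⅛ + o) = -17/8 + o)
C(N) = I*√1346/4 (C(N) = √(-86 + (-17/8 + (6 - 1*2))) = √(-86 + (-17/8 + (6 - 2))) = √(-86 + (-17/8 + 4)) = √(-86 + 15/8) = √(-673/8) = I*√1346/4)
101100 - C(-(x(-2) + 5)) = 101100 - I*√1346/4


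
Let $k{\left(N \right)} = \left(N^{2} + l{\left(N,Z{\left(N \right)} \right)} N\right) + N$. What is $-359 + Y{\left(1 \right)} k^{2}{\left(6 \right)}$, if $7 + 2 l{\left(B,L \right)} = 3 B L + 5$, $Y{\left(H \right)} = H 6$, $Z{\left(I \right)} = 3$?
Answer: $234865$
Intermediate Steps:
$Y{\left(H \right)} = 6 H$
$l{\left(B,L \right)} = -1 + \frac{3 B L}{2}$ ($l{\left(B,L \right)} = - \frac{7}{2} + \frac{3 B L + 5}{2} = - \frac{7}{2} + \frac{5 + 3 B L}{2} = - \frac{7}{2} + \left(\frac{5}{2} + \frac{3 B L}{2}\right) = -1 + \frac{3 B L}{2}$)
$k{\left(N \right)} = N + N^{2} + N \left(-1 + \frac{9 N}{2}\right)$ ($k{\left(N \right)} = \left(N^{2} + \left(-1 + \frac{3}{2} N 3\right) N\right) + N = \left(N^{2} + \left(-1 + \frac{9 N}{2}\right) N\right) + N = \left(N^{2} + N \left(-1 + \frac{9 N}{2}\right)\right) + N = N + N^{2} + N \left(-1 + \frac{9 N}{2}\right)$)
$-359 + Y{\left(1 \right)} k^{2}{\left(6 \right)} = -359 + 6 \cdot 1 \left(\frac{11 \cdot 6^{2}}{2}\right)^{2} = -359 + 6 \left(\frac{11}{2} \cdot 36\right)^{2} = -359 + 6 \cdot 198^{2} = -359 + 6 \cdot 39204 = -359 + 235224 = 234865$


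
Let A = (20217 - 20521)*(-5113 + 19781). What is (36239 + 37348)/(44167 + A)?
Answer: -24529/1471635 ≈ -0.016668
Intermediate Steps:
A = -4459072 (A = -304*14668 = -4459072)
(36239 + 37348)/(44167 + A) = (36239 + 37348)/(44167 - 4459072) = 73587/(-4414905) = 73587*(-1/4414905) = -24529/1471635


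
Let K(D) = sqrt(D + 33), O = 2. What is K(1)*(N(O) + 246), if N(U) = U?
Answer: 248*sqrt(34) ≈ 1446.1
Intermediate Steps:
K(D) = sqrt(33 + D)
K(1)*(N(O) + 246) = sqrt(33 + 1)*(2 + 246) = sqrt(34)*248 = 248*sqrt(34)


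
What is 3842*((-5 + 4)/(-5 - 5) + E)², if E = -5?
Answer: 4612321/50 ≈ 92246.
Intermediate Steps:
3842*((-5 + 4)/(-5 - 5) + E)² = 3842*((-5 + 4)/(-5 - 5) - 5)² = 3842*(-1/(-10) - 5)² = 3842*(-1*(-⅒) - 5)² = 3842*(⅒ - 5)² = 3842*(-49/10)² = 3842*(2401/100) = 4612321/50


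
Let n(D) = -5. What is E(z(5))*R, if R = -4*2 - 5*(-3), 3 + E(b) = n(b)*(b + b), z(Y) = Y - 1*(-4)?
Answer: -651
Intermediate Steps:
z(Y) = 4 + Y (z(Y) = Y + 4 = 4 + Y)
E(b) = -3 - 10*b (E(b) = -3 - 5*(b + b) = -3 - 10*b)
R = 7 (R = -8 + 15 = 7)
E(z(5))*R = (-3 - 10*(4 + 5))*7 = (-3 - 10*9)*7 = (-3 - 90)*7 = -93*7 = -651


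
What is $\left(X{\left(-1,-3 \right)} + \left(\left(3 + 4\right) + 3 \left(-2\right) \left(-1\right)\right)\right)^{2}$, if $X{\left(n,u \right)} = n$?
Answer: $144$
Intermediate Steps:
$\left(X{\left(-1,-3 \right)} + \left(\left(3 + 4\right) + 3 \left(-2\right) \left(-1\right)\right)\right)^{2} = \left(-1 + \left(\left(3 + 4\right) + 3 \left(-2\right) \left(-1\right)\right)\right)^{2} = \left(-1 + \left(7 - -6\right)\right)^{2} = \left(-1 + \left(7 + 6\right)\right)^{2} = \left(-1 + 13\right)^{2} = 12^{2} = 144$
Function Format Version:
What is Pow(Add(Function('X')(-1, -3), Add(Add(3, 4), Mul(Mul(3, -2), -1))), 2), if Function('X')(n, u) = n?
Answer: 144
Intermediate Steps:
Pow(Add(Function('X')(-1, -3), Add(Add(3, 4), Mul(Mul(3, -2), -1))), 2) = Pow(Add(-1, Add(Add(3, 4), Mul(Mul(3, -2), -1))), 2) = Pow(Add(-1, Add(7, Mul(-6, -1))), 2) = Pow(Add(-1, Add(7, 6)), 2) = Pow(Add(-1, 13), 2) = Pow(12, 2) = 144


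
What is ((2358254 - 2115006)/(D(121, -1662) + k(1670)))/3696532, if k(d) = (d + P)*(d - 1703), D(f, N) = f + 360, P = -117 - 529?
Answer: -60812/30783794363 ≈ -1.9755e-6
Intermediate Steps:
P = -646
D(f, N) = 360 + f
k(d) = (-1703 + d)*(-646 + d) (k(d) = (d - 646)*(d - 1703) = (-646 + d)*(-1703 + d) = (-1703 + d)*(-646 + d))
((2358254 - 2115006)/(D(121, -1662) + k(1670)))/3696532 = ((2358254 - 2115006)/((360 + 121) + (1100138 + 1670**2 - 2349*1670)))/3696532 = (243248/(481 + (1100138 + 2788900 - 3922830)))*(1/3696532) = (243248/(481 - 33792))*(1/3696532) = (243248/(-33311))*(1/3696532) = (243248*(-1/33311))*(1/3696532) = -243248/33311*1/3696532 = -60812/30783794363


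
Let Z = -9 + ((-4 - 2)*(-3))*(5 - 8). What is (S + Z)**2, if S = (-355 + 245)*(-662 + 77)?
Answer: 4132818369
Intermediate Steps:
S = 64350 (S = -110*(-585) = 64350)
Z = -63 (Z = -9 - 6*(-3)*(-3) = -9 + 18*(-3) = -9 - 54 = -63)
(S + Z)**2 = (64350 - 63)**2 = 64287**2 = 4132818369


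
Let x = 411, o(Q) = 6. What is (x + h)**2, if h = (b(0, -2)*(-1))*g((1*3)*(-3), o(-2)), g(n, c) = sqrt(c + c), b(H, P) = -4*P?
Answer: 169689 - 13152*sqrt(3) ≈ 1.4691e+5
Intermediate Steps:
g(n, c) = sqrt(2)*sqrt(c) (g(n, c) = sqrt(2*c) = sqrt(2)*sqrt(c))
h = -16*sqrt(3) (h = (-4*(-2)*(-1))*(sqrt(2)*sqrt(6)) = (8*(-1))*(2*sqrt(3)) = -16*sqrt(3) ≈ -27.713)
(x + h)**2 = (411 - 16*sqrt(3))**2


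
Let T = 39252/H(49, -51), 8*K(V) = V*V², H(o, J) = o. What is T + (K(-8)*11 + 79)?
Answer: 8627/49 ≈ 176.06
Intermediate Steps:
K(V) = V³/8 (K(V) = (V*V²)/8 = V³/8)
T = 39252/49 ≈ 801.06
T + (K(-8)*11 + 79) = 39252/49 + (((⅛)*(-8)³)*11 + 79) = 39252/49 + (((⅛)*(-512))*11 + 79) = 39252/49 + (-64*11 + 79) = 39252/49 + (-704 + 79) = 39252/49 - 625 = 8627/49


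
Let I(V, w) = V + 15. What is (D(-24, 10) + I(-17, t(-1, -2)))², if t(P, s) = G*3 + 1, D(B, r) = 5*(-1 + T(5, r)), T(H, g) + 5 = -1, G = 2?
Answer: 1369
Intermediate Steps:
T(H, g) = -6 (T(H, g) = -5 - 1 = -6)
D(B, r) = -35 (D(B, r) = 5*(-1 - 6) = 5*(-7) = -35)
t(P, s) = 7 (t(P, s) = 2*3 + 1 = 6 + 1 = 7)
I(V, w) = 15 + V
(D(-24, 10) + I(-17, t(-1, -2)))² = (-35 + (15 - 17))² = (-35 - 2)² = (-37)² = 1369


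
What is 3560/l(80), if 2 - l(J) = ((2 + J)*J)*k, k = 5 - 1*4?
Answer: -1780/3279 ≈ -0.54285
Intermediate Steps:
k = 1 (k = 5 - 4 = 1)
l(J) = 2 - J*(2 + J) (l(J) = 2 - (2 + J)*J = 2 - J*(2 + J))
3560/l(80) = 3560/(2 - 1*80**2 - 2*80) = 3560/(2 - 1*6400 - 160) = 3560/(2 - 6400 - 160) = 3560/(-6558) = 3560*(-1/6558) = -1780/3279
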